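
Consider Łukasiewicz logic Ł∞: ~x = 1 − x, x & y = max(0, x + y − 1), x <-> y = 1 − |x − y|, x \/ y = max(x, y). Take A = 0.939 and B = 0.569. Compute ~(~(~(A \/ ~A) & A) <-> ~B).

~A = 1 − 0.939 = 0.061
A \/ ~A = max(0.939, 0.061) = 0.939
~(A \/ ~A) = 1 − 0.939 = 0.061
~(A \/ ~A) & A = max(0, 0.061 + 0.939 − 1) = max(0, 0.000) = 0.000
~(~(A \/ ~A) & A) = 1 − 0.000 = 1.000
~B = 1 − 0.569 = 0.431
~(~(A \/ ~A) & A) <-> ~B = 1 − |1.000 − 0.431| = 1 − 0.569 = 0.431
~(~(~(A \/ ~A) & A) <-> ~B) = 1 − 0.431 = 0.569

0.569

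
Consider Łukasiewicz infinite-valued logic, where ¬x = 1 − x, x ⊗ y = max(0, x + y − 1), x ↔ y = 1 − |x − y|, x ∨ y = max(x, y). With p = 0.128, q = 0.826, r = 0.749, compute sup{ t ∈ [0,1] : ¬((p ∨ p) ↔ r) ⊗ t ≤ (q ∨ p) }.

p ∨ p = max(0.128, 0.128) = 0.128
(p ∨ p) ↔ r = 1 − |0.128 − 0.749| = 1 − 0.621 = 0.379
¬((p ∨ p) ↔ r) = 1 − 0.379 = 0.621
So the left factor is ¬((p ∨ p) ↔ r) = 0.621.
q ∨ p = max(0.826, 0.128) = 0.826
So the right-hand bound is q ∨ p = 0.826.
The residuum of the Łukasiewicz t-norm gives the supremum: min(1, 1 − 0.621 + 0.826).
1 − 0.621 + 0.826 = 1.205, so t = min(1, 1.205) = 1.000.
Check: 0.621 ⊗ 1.000 = max(0, 0.621) = 0.621 ≤ 0.826.

1.000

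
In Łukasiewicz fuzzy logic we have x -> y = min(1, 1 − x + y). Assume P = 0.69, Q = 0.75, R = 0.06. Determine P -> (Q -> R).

0.62

Q -> R = min(1, 1 − 0.75 + 0.06) = min(1, 0.31) = 0.31
P -> (Q -> R) = min(1, 1 − 0.69 + 0.31) = min(1, 0.62) = 0.62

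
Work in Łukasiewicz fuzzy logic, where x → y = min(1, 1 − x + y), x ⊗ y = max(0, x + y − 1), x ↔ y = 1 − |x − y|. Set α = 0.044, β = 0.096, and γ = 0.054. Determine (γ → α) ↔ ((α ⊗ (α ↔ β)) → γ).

γ → α = min(1, 1 − 0.054 + 0.044) = min(1, 0.990) = 0.990
α ↔ β = 1 − |0.044 − 0.096| = 1 − 0.052 = 0.948
α ⊗ (α ↔ β) = max(0, 0.044 + 0.948 − 1) = max(0, -0.008) = 0.000
(α ⊗ (α ↔ β)) → γ = min(1, 1 − 0.000 + 0.054) = min(1, 1.054) = 1.000
(γ → α) ↔ ((α ⊗ (α ↔ β)) → γ) = 1 − |0.990 − 1.000| = 1 − 0.010 = 0.990

0.990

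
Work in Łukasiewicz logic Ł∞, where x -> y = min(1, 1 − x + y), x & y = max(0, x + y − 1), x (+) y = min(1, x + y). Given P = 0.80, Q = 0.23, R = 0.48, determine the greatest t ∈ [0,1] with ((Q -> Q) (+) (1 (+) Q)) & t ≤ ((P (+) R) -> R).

0.48

Q -> Q = min(1, 1 − 0.23 + 0.23) = min(1, 1.00) = 1.00
1 (+) Q = min(1, 1.00 + 0.23) = min(1, 1.23) = 1.00
(Q -> Q) (+) (1 (+) Q) = min(1, 1.00 + 1.00) = min(1, 2.00) = 1.00
So the left factor is (Q -> Q) (+) (1 (+) Q) = 1.00.
P (+) R = min(1, 0.80 + 0.48) = min(1, 1.28) = 1.00
(P (+) R) -> R = min(1, 1 − 1.00 + 0.48) = min(1, 0.48) = 0.48
So the right-hand bound is (P (+) R) -> R = 0.48.
The residuum of the Łukasiewicz t-norm gives the supremum: min(1, 1 − 1.00 + 0.48).
1 − 1.00 + 0.48 = 0.48, so t = min(1, 0.48) = 0.48.
Check: 1.00 & 0.48 = max(0, 0.48) = 0.48 ≤ 0.48.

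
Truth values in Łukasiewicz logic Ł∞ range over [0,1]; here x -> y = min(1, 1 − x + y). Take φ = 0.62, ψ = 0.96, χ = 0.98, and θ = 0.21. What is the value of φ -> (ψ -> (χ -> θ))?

0.65

χ -> θ = min(1, 1 − 0.98 + 0.21) = min(1, 0.23) = 0.23
ψ -> (χ -> θ) = min(1, 1 − 0.96 + 0.23) = min(1, 0.27) = 0.27
φ -> (ψ -> (χ -> θ)) = min(1, 1 − 0.62 + 0.27) = min(1, 0.65) = 0.65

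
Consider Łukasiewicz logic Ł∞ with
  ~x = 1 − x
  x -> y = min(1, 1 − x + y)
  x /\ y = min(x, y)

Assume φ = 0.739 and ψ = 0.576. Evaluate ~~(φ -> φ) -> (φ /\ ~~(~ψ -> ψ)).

0.739

φ -> φ = min(1, 1 − 0.739 + 0.739) = min(1, 1.000) = 1.000
~(φ -> φ) = 1 − 1.000 = 0.000
~~(φ -> φ) = 1 − 0.000 = 1.000
~ψ = 1 − 0.576 = 0.424
~ψ -> ψ = min(1, 1 − 0.424 + 0.576) = min(1, 1.152) = 1.000
~(~ψ -> ψ) = 1 − 1.000 = 0.000
~~(~ψ -> ψ) = 1 − 0.000 = 1.000
φ /\ ~~(~ψ -> ψ) = min(0.739, 1.000) = 0.739
~~(φ -> φ) -> (φ /\ ~~(~ψ -> ψ)) = min(1, 1 − 1.000 + 0.739) = min(1, 0.739) = 0.739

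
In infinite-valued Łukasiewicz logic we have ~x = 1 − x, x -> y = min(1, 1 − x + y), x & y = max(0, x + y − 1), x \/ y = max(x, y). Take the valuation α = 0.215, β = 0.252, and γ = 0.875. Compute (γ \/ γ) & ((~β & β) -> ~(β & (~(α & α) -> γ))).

0.875

γ \/ γ = max(0.875, 0.875) = 0.875
~β = 1 − 0.252 = 0.748
~β & β = max(0, 0.748 + 0.252 − 1) = max(0, 0.000) = 0.000
α & α = max(0, 0.215 + 0.215 − 1) = max(0, -0.570) = 0.000
~(α & α) = 1 − 0.000 = 1.000
~(α & α) -> γ = min(1, 1 − 1.000 + 0.875) = min(1, 0.875) = 0.875
β & (~(α & α) -> γ) = max(0, 0.252 + 0.875 − 1) = max(0, 0.127) = 0.127
~(β & (~(α & α) -> γ)) = 1 − 0.127 = 0.873
(~β & β) -> ~(β & (~(α & α) -> γ)) = min(1, 1 − 0.000 + 0.873) = min(1, 1.873) = 1.000
(γ \/ γ) & ((~β & β) -> ~(β & (~(α & α) -> γ))) = max(0, 0.875 + 1.000 − 1) = max(0, 0.875) = 0.875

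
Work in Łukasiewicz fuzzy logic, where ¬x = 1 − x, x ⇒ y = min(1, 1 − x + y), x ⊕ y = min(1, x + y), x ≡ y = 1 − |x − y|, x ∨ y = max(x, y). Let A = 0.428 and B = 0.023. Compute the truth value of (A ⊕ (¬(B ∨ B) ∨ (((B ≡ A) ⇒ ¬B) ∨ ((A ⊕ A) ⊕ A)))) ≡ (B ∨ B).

B ∨ B = max(0.023, 0.023) = 0.023
¬(B ∨ B) = 1 − 0.023 = 0.977
B ≡ A = 1 − |0.023 − 0.428| = 1 − 0.405 = 0.595
¬B = 1 − 0.023 = 0.977
(B ≡ A) ⇒ ¬B = min(1, 1 − 0.595 + 0.977) = min(1, 1.382) = 1.000
A ⊕ A = min(1, 0.428 + 0.428) = min(1, 0.856) = 0.856
(A ⊕ A) ⊕ A = min(1, 0.856 + 0.428) = min(1, 1.284) = 1.000
((B ≡ A) ⇒ ¬B) ∨ ((A ⊕ A) ⊕ A) = max(1.000, 1.000) = 1.000
¬(B ∨ B) ∨ (((B ≡ A) ⇒ ¬B) ∨ ((A ⊕ A) ⊕ A)) = max(0.977, 1.000) = 1.000
A ⊕ (¬(B ∨ B) ∨ (((B ≡ A) ⇒ ¬B) ∨ ((A ⊕ A) ⊕ A))) = min(1, 0.428 + 1.000) = min(1, 1.428) = 1.000
(A ⊕ (¬(B ∨ B) ∨ (((B ≡ A) ⇒ ¬B) ∨ ((A ⊕ A) ⊕ A)))) ≡ (B ∨ B) = 1 − |1.000 − 0.023| = 1 − 0.977 = 0.023

0.023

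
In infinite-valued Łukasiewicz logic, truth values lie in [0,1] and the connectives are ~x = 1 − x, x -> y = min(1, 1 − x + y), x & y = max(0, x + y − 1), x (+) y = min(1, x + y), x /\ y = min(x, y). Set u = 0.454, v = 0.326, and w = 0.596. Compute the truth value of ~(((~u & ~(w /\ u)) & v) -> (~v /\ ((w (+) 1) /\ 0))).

~u = 1 − 0.454 = 0.546
w /\ u = min(0.596, 0.454) = 0.454
~(w /\ u) = 1 − 0.454 = 0.546
~u & ~(w /\ u) = max(0, 0.546 + 0.546 − 1) = max(0, 0.092) = 0.092
(~u & ~(w /\ u)) & v = max(0, 0.092 + 0.326 − 1) = max(0, -0.582) = 0.000
~v = 1 − 0.326 = 0.674
w (+) 1 = min(1, 0.596 + 1.000) = min(1, 1.596) = 1.000
(w (+) 1) /\ 0 = min(1.000, 0.000) = 0.000
~v /\ ((w (+) 1) /\ 0) = min(0.674, 0.000) = 0.000
((~u & ~(w /\ u)) & v) -> (~v /\ ((w (+) 1) /\ 0)) = min(1, 1 − 0.000 + 0.000) = min(1, 1.000) = 1.000
~(((~u & ~(w /\ u)) & v) -> (~v /\ ((w (+) 1) /\ 0))) = 1 − 1.000 = 0.000

0.000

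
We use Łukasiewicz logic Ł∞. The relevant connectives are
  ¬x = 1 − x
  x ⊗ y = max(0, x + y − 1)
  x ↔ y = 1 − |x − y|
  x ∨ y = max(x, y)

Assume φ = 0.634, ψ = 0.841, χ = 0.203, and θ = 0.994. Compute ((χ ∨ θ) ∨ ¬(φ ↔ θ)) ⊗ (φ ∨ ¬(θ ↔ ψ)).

0.628

χ ∨ θ = max(0.203, 0.994) = 0.994
φ ↔ θ = 1 − |0.634 − 0.994| = 1 − 0.360 = 0.640
¬(φ ↔ θ) = 1 − 0.640 = 0.360
(χ ∨ θ) ∨ ¬(φ ↔ θ) = max(0.994, 0.360) = 0.994
θ ↔ ψ = 1 − |0.994 − 0.841| = 1 − 0.153 = 0.847
¬(θ ↔ ψ) = 1 − 0.847 = 0.153
φ ∨ ¬(θ ↔ ψ) = max(0.634, 0.153) = 0.634
((χ ∨ θ) ∨ ¬(φ ↔ θ)) ⊗ (φ ∨ ¬(θ ↔ ψ)) = max(0, 0.994 + 0.634 − 1) = max(0, 0.628) = 0.628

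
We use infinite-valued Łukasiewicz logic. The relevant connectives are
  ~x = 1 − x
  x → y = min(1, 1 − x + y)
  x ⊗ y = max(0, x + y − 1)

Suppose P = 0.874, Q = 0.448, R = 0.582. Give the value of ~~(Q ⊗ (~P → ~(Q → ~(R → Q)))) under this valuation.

~P = 1 − 0.874 = 0.126
R → Q = min(1, 1 − 0.582 + 0.448) = min(1, 0.866) = 0.866
~(R → Q) = 1 − 0.866 = 0.134
Q → ~(R → Q) = min(1, 1 − 0.448 + 0.134) = min(1, 0.686) = 0.686
~(Q → ~(R → Q)) = 1 − 0.686 = 0.314
~P → ~(Q → ~(R → Q)) = min(1, 1 − 0.126 + 0.314) = min(1, 1.188) = 1.000
Q ⊗ (~P → ~(Q → ~(R → Q))) = max(0, 0.448 + 1.000 − 1) = max(0, 0.448) = 0.448
~(Q ⊗ (~P → ~(Q → ~(R → Q)))) = 1 − 0.448 = 0.552
~~(Q ⊗ (~P → ~(Q → ~(R → Q)))) = 1 − 0.552 = 0.448

0.448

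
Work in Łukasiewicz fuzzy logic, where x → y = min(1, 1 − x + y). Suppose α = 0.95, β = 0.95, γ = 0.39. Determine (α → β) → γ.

α → β = min(1, 1 − 0.95 + 0.95) = min(1, 1.00) = 1.00
(α → β) → γ = min(1, 1 − 1.00 + 0.39) = min(1, 0.39) = 0.39

0.39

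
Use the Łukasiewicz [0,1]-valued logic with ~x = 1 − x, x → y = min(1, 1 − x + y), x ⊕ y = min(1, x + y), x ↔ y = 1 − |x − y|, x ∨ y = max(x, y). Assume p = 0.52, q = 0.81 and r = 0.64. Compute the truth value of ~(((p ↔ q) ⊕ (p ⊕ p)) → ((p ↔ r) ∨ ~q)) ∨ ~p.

0.48

p ↔ q = 1 − |0.52 − 0.81| = 1 − 0.29 = 0.71
p ⊕ p = min(1, 0.52 + 0.52) = min(1, 1.04) = 1.00
(p ↔ q) ⊕ (p ⊕ p) = min(1, 0.71 + 1.00) = min(1, 1.71) = 1.00
p ↔ r = 1 − |0.52 − 0.64| = 1 − 0.12 = 0.88
~q = 1 − 0.81 = 0.19
(p ↔ r) ∨ ~q = max(0.88, 0.19) = 0.88
((p ↔ q) ⊕ (p ⊕ p)) → ((p ↔ r) ∨ ~q) = min(1, 1 − 1.00 + 0.88) = min(1, 0.88) = 0.88
~(((p ↔ q) ⊕ (p ⊕ p)) → ((p ↔ r) ∨ ~q)) = 1 − 0.88 = 0.12
~p = 1 − 0.52 = 0.48
~(((p ↔ q) ⊕ (p ⊕ p)) → ((p ↔ r) ∨ ~q)) ∨ ~p = max(0.12, 0.48) = 0.48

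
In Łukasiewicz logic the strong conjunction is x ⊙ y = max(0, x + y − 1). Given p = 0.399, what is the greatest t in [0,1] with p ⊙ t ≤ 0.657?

The residuum of the Łukasiewicz t-norm gives the supremum: min(1, 1 − 0.399 + 0.657).
1 − 0.399 + 0.657 = 1.258, so t = min(1, 1.258) = 1.000.
Check: 0.399 ⊙ 1.000 = max(0, 0.399) = 0.399 ≤ 0.657.

1.000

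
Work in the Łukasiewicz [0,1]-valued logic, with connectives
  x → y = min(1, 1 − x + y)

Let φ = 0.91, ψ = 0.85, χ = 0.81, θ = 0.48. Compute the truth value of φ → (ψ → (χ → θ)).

0.91

χ → θ = min(1, 1 − 0.81 + 0.48) = min(1, 0.67) = 0.67
ψ → (χ → θ) = min(1, 1 − 0.85 + 0.67) = min(1, 0.82) = 0.82
φ → (ψ → (χ → θ)) = min(1, 1 − 0.91 + 0.82) = min(1, 0.91) = 0.91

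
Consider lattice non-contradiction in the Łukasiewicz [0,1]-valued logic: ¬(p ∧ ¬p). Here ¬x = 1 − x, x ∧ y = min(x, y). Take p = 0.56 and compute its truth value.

0.56

¬p = 1 − 0.56 = 0.44
p ∧ ¬p = min(0.56, 0.44) = 0.44
¬(p ∧ ¬p) = 1 − 0.44 = 0.56
(The value 0.56 < 1 shows this instance is not satisfied; not a Ł∞-tautology — its value is 1 − min(a, 1−a).)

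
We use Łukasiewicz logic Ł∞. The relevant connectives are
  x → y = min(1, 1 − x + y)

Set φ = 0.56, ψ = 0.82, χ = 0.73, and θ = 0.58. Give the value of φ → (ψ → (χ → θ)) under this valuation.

χ → θ = min(1, 1 − 0.73 + 0.58) = min(1, 0.85) = 0.85
ψ → (χ → θ) = min(1, 1 − 0.82 + 0.85) = min(1, 1.03) = 1.00
φ → (ψ → (χ → θ)) = min(1, 1 − 0.56 + 1.00) = min(1, 1.44) = 1.00

1.00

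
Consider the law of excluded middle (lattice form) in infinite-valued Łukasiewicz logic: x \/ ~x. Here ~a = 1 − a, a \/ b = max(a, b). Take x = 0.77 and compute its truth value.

~x = 1 − 0.77 = 0.23
x \/ ~x = max(0.77, 0.23) = 0.77
(The value 0.77 < 1 shows this instance is not satisfied; not a Ł∞-tautology — its value is max(a, 1−a).)

0.77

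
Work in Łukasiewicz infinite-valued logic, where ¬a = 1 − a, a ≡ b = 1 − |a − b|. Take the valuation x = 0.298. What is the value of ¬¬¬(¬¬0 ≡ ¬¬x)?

¬0 = 1 − 0.000 = 1.000
¬¬0 = 1 − 1.000 = 0.000
¬x = 1 − 0.298 = 0.702
¬¬x = 1 − 0.702 = 0.298
¬¬0 ≡ ¬¬x = 1 − |0.000 − 0.298| = 1 − 0.298 = 0.702
¬(¬¬0 ≡ ¬¬x) = 1 − 0.702 = 0.298
¬¬(¬¬0 ≡ ¬¬x) = 1 − 0.298 = 0.702
¬¬¬(¬¬0 ≡ ¬¬x) = 1 − 0.702 = 0.298

0.298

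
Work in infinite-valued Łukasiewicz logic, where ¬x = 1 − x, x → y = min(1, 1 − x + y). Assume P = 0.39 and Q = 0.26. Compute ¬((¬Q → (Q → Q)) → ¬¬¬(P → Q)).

¬Q = 1 − 0.26 = 0.74
Q → Q = min(1, 1 − 0.26 + 0.26) = min(1, 1.00) = 1.00
¬Q → (Q → Q) = min(1, 1 − 0.74 + 1.00) = min(1, 1.26) = 1.00
P → Q = min(1, 1 − 0.39 + 0.26) = min(1, 0.87) = 0.87
¬(P → Q) = 1 − 0.87 = 0.13
¬¬(P → Q) = 1 − 0.13 = 0.87
¬¬¬(P → Q) = 1 − 0.87 = 0.13
(¬Q → (Q → Q)) → ¬¬¬(P → Q) = min(1, 1 − 1.00 + 0.13) = min(1, 0.13) = 0.13
¬((¬Q → (Q → Q)) → ¬¬¬(P → Q)) = 1 − 0.13 = 0.87

0.87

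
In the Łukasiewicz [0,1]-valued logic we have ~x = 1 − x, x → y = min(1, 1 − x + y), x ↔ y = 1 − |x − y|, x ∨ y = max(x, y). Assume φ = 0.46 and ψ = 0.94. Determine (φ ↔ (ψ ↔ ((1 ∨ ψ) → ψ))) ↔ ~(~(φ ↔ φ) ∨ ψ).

0.60

1 ∨ ψ = max(1.00, 0.94) = 1.00
(1 ∨ ψ) → ψ = min(1, 1 − 1.00 + 0.94) = min(1, 0.94) = 0.94
ψ ↔ ((1 ∨ ψ) → ψ) = 1 − |0.94 − 0.94| = 1 − 0.00 = 1.00
φ ↔ (ψ ↔ ((1 ∨ ψ) → ψ)) = 1 − |0.46 − 1.00| = 1 − 0.54 = 0.46
φ ↔ φ = 1 − |0.46 − 0.46| = 1 − 0.00 = 1.00
~(φ ↔ φ) = 1 − 1.00 = 0.00
~(φ ↔ φ) ∨ ψ = max(0.00, 0.94) = 0.94
~(~(φ ↔ φ) ∨ ψ) = 1 − 0.94 = 0.06
(φ ↔ (ψ ↔ ((1 ∨ ψ) → ψ))) ↔ ~(~(φ ↔ φ) ∨ ψ) = 1 − |0.46 − 0.06| = 1 − 0.40 = 0.60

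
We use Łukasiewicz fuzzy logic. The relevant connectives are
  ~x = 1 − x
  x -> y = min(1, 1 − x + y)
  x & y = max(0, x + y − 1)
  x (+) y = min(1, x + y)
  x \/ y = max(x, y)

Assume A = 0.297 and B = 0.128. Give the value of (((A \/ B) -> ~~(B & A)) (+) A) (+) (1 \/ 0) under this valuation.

1.000

A \/ B = max(0.297, 0.128) = 0.297
B & A = max(0, 0.128 + 0.297 − 1) = max(0, -0.575) = 0.000
~(B & A) = 1 − 0.000 = 1.000
~~(B & A) = 1 − 1.000 = 0.000
(A \/ B) -> ~~(B & A) = min(1, 1 − 0.297 + 0.000) = min(1, 0.703) = 0.703
((A \/ B) -> ~~(B & A)) (+) A = min(1, 0.703 + 0.297) = min(1, 1.000) = 1.000
1 \/ 0 = max(1.000, 0.000) = 1.000
(((A \/ B) -> ~~(B & A)) (+) A) (+) (1 \/ 0) = min(1, 1.000 + 1.000) = min(1, 2.000) = 1.000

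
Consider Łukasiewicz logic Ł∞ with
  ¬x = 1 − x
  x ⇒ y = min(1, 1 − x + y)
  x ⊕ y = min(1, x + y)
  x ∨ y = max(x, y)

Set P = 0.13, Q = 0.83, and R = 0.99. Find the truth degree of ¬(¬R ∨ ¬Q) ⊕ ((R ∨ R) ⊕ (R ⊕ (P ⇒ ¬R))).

1.00

¬R = 1 − 0.99 = 0.01
¬Q = 1 − 0.83 = 0.17
¬R ∨ ¬Q = max(0.01, 0.17) = 0.17
¬(¬R ∨ ¬Q) = 1 − 0.17 = 0.83
R ∨ R = max(0.99, 0.99) = 0.99
P ⇒ ¬R = min(1, 1 − 0.13 + 0.01) = min(1, 0.88) = 0.88
R ⊕ (P ⇒ ¬R) = min(1, 0.99 + 0.88) = min(1, 1.87) = 1.00
(R ∨ R) ⊕ (R ⊕ (P ⇒ ¬R)) = min(1, 0.99 + 1.00) = min(1, 1.99) = 1.00
¬(¬R ∨ ¬Q) ⊕ ((R ∨ R) ⊕ (R ⊕ (P ⇒ ¬R))) = min(1, 0.83 + 1.00) = min(1, 1.83) = 1.00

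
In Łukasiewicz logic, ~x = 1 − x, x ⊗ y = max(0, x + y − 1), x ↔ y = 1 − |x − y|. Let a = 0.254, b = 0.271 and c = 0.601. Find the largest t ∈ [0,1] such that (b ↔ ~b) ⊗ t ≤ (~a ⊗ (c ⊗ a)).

~b = 1 − 0.271 = 0.729
b ↔ ~b = 1 − |0.271 − 0.729| = 1 − 0.458 = 0.542
So the left factor is b ↔ ~b = 0.542.
~a = 1 − 0.254 = 0.746
c ⊗ a = max(0, 0.601 + 0.254 − 1) = max(0, -0.145) = 0.000
~a ⊗ (c ⊗ a) = max(0, 0.746 + 0.000 − 1) = max(0, -0.254) = 0.000
So the right-hand bound is ~a ⊗ (c ⊗ a) = 0.000.
The residuum of the Łukasiewicz t-norm gives the supremum: min(1, 1 − 0.542 + 0.000).
1 − 0.542 + 0.000 = 0.458, so t = min(1, 0.458) = 0.458.
Check: 0.542 ⊗ 0.458 = max(0, 0.000) = 0.000 ≤ 0.000.

0.458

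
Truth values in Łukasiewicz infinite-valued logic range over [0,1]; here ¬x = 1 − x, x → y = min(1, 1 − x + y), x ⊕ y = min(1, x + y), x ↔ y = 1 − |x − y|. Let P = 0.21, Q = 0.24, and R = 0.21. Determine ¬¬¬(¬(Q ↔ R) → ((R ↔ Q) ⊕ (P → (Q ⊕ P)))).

0.00

Q ↔ R = 1 − |0.24 − 0.21| = 1 − 0.03 = 0.97
¬(Q ↔ R) = 1 − 0.97 = 0.03
R ↔ Q = 1 − |0.21 − 0.24| = 1 − 0.03 = 0.97
Q ⊕ P = min(1, 0.24 + 0.21) = min(1, 0.45) = 0.45
P → (Q ⊕ P) = min(1, 1 − 0.21 + 0.45) = min(1, 1.24) = 1.00
(R ↔ Q) ⊕ (P → (Q ⊕ P)) = min(1, 0.97 + 1.00) = min(1, 1.97) = 1.00
¬(Q ↔ R) → ((R ↔ Q) ⊕ (P → (Q ⊕ P))) = min(1, 1 − 0.03 + 1.00) = min(1, 1.97) = 1.00
¬(¬(Q ↔ R) → ((R ↔ Q) ⊕ (P → (Q ⊕ P)))) = 1 − 1.00 = 0.00
¬¬(¬(Q ↔ R) → ((R ↔ Q) ⊕ (P → (Q ⊕ P)))) = 1 − 0.00 = 1.00
¬¬¬(¬(Q ↔ R) → ((R ↔ Q) ⊕ (P → (Q ⊕ P)))) = 1 − 1.00 = 0.00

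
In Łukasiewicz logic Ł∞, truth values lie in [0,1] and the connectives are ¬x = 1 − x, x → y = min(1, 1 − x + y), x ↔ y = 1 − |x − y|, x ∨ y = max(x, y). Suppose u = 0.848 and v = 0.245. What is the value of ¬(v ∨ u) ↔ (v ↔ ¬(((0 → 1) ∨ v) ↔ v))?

v ∨ u = max(0.245, 0.848) = 0.848
¬(v ∨ u) = 1 − 0.848 = 0.152
0 → 1 = min(1, 1 − 0.000 + 1.000) = min(1, 2.000) = 1.000
(0 → 1) ∨ v = max(1.000, 0.245) = 1.000
((0 → 1) ∨ v) ↔ v = 1 − |1.000 − 0.245| = 1 − 0.755 = 0.245
¬(((0 → 1) ∨ v) ↔ v) = 1 − 0.245 = 0.755
v ↔ ¬(((0 → 1) ∨ v) ↔ v) = 1 − |0.245 − 0.755| = 1 − 0.510 = 0.490
¬(v ∨ u) ↔ (v ↔ ¬(((0 → 1) ∨ v) ↔ v)) = 1 − |0.152 − 0.490| = 1 − 0.338 = 0.662

0.662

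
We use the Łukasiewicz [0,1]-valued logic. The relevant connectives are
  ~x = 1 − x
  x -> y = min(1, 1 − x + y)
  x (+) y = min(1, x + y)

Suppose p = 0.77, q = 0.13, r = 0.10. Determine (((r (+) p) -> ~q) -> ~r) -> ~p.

0.33

r (+) p = min(1, 0.10 + 0.77) = min(1, 0.87) = 0.87
~q = 1 − 0.13 = 0.87
(r (+) p) -> ~q = min(1, 1 − 0.87 + 0.87) = min(1, 1.00) = 1.00
~r = 1 − 0.10 = 0.90
((r (+) p) -> ~q) -> ~r = min(1, 1 − 1.00 + 0.90) = min(1, 0.90) = 0.90
~p = 1 − 0.77 = 0.23
(((r (+) p) -> ~q) -> ~r) -> ~p = min(1, 1 − 0.90 + 0.23) = min(1, 0.33) = 0.33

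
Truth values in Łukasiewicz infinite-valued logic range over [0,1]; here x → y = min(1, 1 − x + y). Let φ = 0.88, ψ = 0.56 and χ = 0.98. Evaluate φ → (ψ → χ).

1.00

ψ → χ = min(1, 1 − 0.56 + 0.98) = min(1, 1.42) = 1.00
φ → (ψ → χ) = min(1, 1 − 0.88 + 1.00) = min(1, 1.12) = 1.00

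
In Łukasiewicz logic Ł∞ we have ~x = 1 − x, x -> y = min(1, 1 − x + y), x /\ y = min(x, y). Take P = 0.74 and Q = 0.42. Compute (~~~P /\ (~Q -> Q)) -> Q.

1.00

~P = 1 − 0.74 = 0.26
~~P = 1 − 0.26 = 0.74
~~~P = 1 − 0.74 = 0.26
~Q = 1 − 0.42 = 0.58
~Q -> Q = min(1, 1 − 0.58 + 0.42) = min(1, 0.84) = 0.84
~~~P /\ (~Q -> Q) = min(0.26, 0.84) = 0.26
(~~~P /\ (~Q -> Q)) -> Q = min(1, 1 − 0.26 + 0.42) = min(1, 1.16) = 1.00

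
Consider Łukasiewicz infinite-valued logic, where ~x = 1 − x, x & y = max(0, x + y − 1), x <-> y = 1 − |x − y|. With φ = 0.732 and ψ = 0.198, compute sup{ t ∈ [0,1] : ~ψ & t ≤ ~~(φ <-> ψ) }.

0.664

~ψ = 1 − 0.198 = 0.802
So the left factor is ~ψ = 0.802.
φ <-> ψ = 1 − |0.732 − 0.198| = 1 − 0.534 = 0.466
~(φ <-> ψ) = 1 − 0.466 = 0.534
~~(φ <-> ψ) = 1 − 0.534 = 0.466
So the right-hand bound is ~~(φ <-> ψ) = 0.466.
The residuum of the Łukasiewicz t-norm gives the supremum: min(1, 1 − 0.802 + 0.466).
1 − 0.802 + 0.466 = 0.664, so t = min(1, 0.664) = 0.664.
Check: 0.802 & 0.664 = max(0, 0.466) = 0.466 ≤ 0.466.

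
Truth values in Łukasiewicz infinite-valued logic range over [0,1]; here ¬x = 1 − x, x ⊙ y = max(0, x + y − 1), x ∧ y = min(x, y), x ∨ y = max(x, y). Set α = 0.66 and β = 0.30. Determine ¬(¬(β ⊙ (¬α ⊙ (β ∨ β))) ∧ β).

¬α = 1 − 0.66 = 0.34
β ∨ β = max(0.30, 0.30) = 0.30
¬α ⊙ (β ∨ β) = max(0, 0.34 + 0.30 − 1) = max(0, -0.36) = 0.00
β ⊙ (¬α ⊙ (β ∨ β)) = max(0, 0.30 + 0.00 − 1) = max(0, -0.70) = 0.00
¬(β ⊙ (¬α ⊙ (β ∨ β))) = 1 − 0.00 = 1.00
¬(β ⊙ (¬α ⊙ (β ∨ β))) ∧ β = min(1.00, 0.30) = 0.30
¬(¬(β ⊙ (¬α ⊙ (β ∨ β))) ∧ β) = 1 − 0.30 = 0.70

0.70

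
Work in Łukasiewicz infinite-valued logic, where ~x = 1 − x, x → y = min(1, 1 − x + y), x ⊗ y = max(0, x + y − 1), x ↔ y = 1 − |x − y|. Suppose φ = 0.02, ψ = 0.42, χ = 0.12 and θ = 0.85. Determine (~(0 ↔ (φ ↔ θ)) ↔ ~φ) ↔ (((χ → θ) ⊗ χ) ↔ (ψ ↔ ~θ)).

0.80

φ ↔ θ = 1 − |0.02 − 0.85| = 1 − 0.83 = 0.17
0 ↔ (φ ↔ θ) = 1 − |0.00 − 0.17| = 1 − 0.17 = 0.83
~(0 ↔ (φ ↔ θ)) = 1 − 0.83 = 0.17
~φ = 1 − 0.02 = 0.98
~(0 ↔ (φ ↔ θ)) ↔ ~φ = 1 − |0.17 − 0.98| = 1 − 0.81 = 0.19
χ → θ = min(1, 1 − 0.12 + 0.85) = min(1, 1.73) = 1.00
(χ → θ) ⊗ χ = max(0, 1.00 + 0.12 − 1) = max(0, 0.12) = 0.12
~θ = 1 − 0.85 = 0.15
ψ ↔ ~θ = 1 − |0.42 − 0.15| = 1 − 0.27 = 0.73
((χ → θ) ⊗ χ) ↔ (ψ ↔ ~θ) = 1 − |0.12 − 0.73| = 1 − 0.61 = 0.39
(~(0 ↔ (φ ↔ θ)) ↔ ~φ) ↔ (((χ → θ) ⊗ χ) ↔ (ψ ↔ ~θ)) = 1 − |0.19 − 0.39| = 1 − 0.20 = 0.80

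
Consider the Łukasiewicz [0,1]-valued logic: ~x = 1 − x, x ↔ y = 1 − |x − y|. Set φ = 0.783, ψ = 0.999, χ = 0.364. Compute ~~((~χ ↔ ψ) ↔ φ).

~χ = 1 − 0.364 = 0.636
~χ ↔ ψ = 1 − |0.636 − 0.999| = 1 − 0.363 = 0.637
(~χ ↔ ψ) ↔ φ = 1 − |0.637 − 0.783| = 1 − 0.146 = 0.854
~((~χ ↔ ψ) ↔ φ) = 1 − 0.854 = 0.146
~~((~χ ↔ ψ) ↔ φ) = 1 − 0.146 = 0.854

0.854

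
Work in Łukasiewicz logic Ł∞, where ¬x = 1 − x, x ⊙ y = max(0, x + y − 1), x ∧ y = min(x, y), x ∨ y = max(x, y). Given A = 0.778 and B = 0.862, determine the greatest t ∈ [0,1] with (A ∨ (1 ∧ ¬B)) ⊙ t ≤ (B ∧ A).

1.000

¬B = 1 − 0.862 = 0.138
1 ∧ ¬B = min(1.000, 0.138) = 0.138
A ∨ (1 ∧ ¬B) = max(0.778, 0.138) = 0.778
So the left factor is A ∨ (1 ∧ ¬B) = 0.778.
B ∧ A = min(0.862, 0.778) = 0.778
So the right-hand bound is B ∧ A = 0.778.
The residuum of the Łukasiewicz t-norm gives the supremum: min(1, 1 − 0.778 + 0.778).
1 − 0.778 + 0.778 = 1.000, so t = min(1, 1.000) = 1.000.
Check: 0.778 ⊙ 1.000 = max(0, 0.778) = 0.778 ≤ 0.778.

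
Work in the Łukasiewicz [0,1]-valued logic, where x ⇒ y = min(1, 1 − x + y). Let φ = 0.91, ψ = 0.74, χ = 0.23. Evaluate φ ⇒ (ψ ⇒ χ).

0.58

ψ ⇒ χ = min(1, 1 − 0.74 + 0.23) = min(1, 0.49) = 0.49
φ ⇒ (ψ ⇒ χ) = min(1, 1 − 0.91 + 0.49) = min(1, 0.58) = 0.58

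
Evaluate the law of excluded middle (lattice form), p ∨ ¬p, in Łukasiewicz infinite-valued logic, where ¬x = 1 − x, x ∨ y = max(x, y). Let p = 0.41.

0.59

¬p = 1 − 0.41 = 0.59
p ∨ ¬p = max(0.41, 0.59) = 0.59
(The value 0.59 < 1 shows this instance is not satisfied; not a Ł∞-tautology — its value is max(a, 1−a).)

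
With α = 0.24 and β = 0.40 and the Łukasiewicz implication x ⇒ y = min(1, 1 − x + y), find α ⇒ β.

1.00

α ⇒ β = min(1, 1 − 0.24 + 0.40) = min(1, 1.16) = 1.00
For comparison, the Gödel implication (1 if x ≤ y else y) would give 1.00.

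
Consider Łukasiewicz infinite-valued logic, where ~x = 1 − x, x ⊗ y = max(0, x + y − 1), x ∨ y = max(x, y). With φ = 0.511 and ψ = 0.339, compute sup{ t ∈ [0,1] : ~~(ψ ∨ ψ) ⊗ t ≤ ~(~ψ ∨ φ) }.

1.000

ψ ∨ ψ = max(0.339, 0.339) = 0.339
~(ψ ∨ ψ) = 1 − 0.339 = 0.661
~~(ψ ∨ ψ) = 1 − 0.661 = 0.339
So the left factor is ~~(ψ ∨ ψ) = 0.339.
~ψ = 1 − 0.339 = 0.661
~ψ ∨ φ = max(0.661, 0.511) = 0.661
~(~ψ ∨ φ) = 1 − 0.661 = 0.339
So the right-hand bound is ~(~ψ ∨ φ) = 0.339.
The residuum of the Łukasiewicz t-norm gives the supremum: min(1, 1 − 0.339 + 0.339).
1 − 0.339 + 0.339 = 1.000, so t = min(1, 1.000) = 1.000.
Check: 0.339 ⊗ 1.000 = max(0, 0.339) = 0.339 ≤ 0.339.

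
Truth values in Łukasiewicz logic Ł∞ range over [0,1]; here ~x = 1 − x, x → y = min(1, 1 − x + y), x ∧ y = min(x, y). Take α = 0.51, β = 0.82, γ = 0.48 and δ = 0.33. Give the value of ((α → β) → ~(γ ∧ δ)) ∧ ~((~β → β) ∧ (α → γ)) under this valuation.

α → β = min(1, 1 − 0.51 + 0.82) = min(1, 1.31) = 1.00
γ ∧ δ = min(0.48, 0.33) = 0.33
~(γ ∧ δ) = 1 − 0.33 = 0.67
(α → β) → ~(γ ∧ δ) = min(1, 1 − 1.00 + 0.67) = min(1, 0.67) = 0.67
~β = 1 − 0.82 = 0.18
~β → β = min(1, 1 − 0.18 + 0.82) = min(1, 1.64) = 1.00
α → γ = min(1, 1 − 0.51 + 0.48) = min(1, 0.97) = 0.97
(~β → β) ∧ (α → γ) = min(1.00, 0.97) = 0.97
~((~β → β) ∧ (α → γ)) = 1 − 0.97 = 0.03
((α → β) → ~(γ ∧ δ)) ∧ ~((~β → β) ∧ (α → γ)) = min(0.67, 0.03) = 0.03

0.03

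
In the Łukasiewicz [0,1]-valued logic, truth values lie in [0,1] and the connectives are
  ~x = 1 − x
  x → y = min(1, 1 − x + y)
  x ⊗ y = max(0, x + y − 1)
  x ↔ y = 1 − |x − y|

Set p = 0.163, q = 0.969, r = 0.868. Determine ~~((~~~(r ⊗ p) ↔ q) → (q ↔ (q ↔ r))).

0.930

r ⊗ p = max(0, 0.868 + 0.163 − 1) = max(0, 0.031) = 0.031
~(r ⊗ p) = 1 − 0.031 = 0.969
~~(r ⊗ p) = 1 − 0.969 = 0.031
~~~(r ⊗ p) = 1 − 0.031 = 0.969
~~~(r ⊗ p) ↔ q = 1 − |0.969 − 0.969| = 1 − 0.000 = 1.000
q ↔ r = 1 − |0.969 − 0.868| = 1 − 0.101 = 0.899
q ↔ (q ↔ r) = 1 − |0.969 − 0.899| = 1 − 0.070 = 0.930
(~~~(r ⊗ p) ↔ q) → (q ↔ (q ↔ r)) = min(1, 1 − 1.000 + 0.930) = min(1, 0.930) = 0.930
~((~~~(r ⊗ p) ↔ q) → (q ↔ (q ↔ r))) = 1 − 0.930 = 0.070
~~((~~~(r ⊗ p) ↔ q) → (q ↔ (q ↔ r))) = 1 − 0.070 = 0.930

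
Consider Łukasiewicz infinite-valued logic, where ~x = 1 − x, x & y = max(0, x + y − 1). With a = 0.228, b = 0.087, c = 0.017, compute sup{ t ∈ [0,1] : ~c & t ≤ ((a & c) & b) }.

0.017

~c = 1 − 0.017 = 0.983
So the left factor is ~c = 0.983.
a & c = max(0, 0.228 + 0.017 − 1) = max(0, -0.755) = 0.000
(a & c) & b = max(0, 0.000 + 0.087 − 1) = max(0, -0.913) = 0.000
So the right-hand bound is (a & c) & b = 0.000.
The residuum of the Łukasiewicz t-norm gives the supremum: min(1, 1 − 0.983 + 0.000).
1 − 0.983 + 0.000 = 0.017, so t = min(1, 0.017) = 0.017.
Check: 0.983 & 0.017 = max(0, 0.000) = 0.000 ≤ 0.000.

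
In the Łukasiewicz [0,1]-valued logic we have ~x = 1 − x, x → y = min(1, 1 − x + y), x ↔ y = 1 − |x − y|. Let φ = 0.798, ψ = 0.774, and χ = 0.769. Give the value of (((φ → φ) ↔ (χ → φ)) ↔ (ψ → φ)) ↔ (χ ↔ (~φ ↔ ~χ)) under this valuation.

φ → φ = min(1, 1 − 0.798 + 0.798) = min(1, 1.000) = 1.000
χ → φ = min(1, 1 − 0.769 + 0.798) = min(1, 1.029) = 1.000
(φ → φ) ↔ (χ → φ) = 1 − |1.000 − 1.000| = 1 − 0.000 = 1.000
ψ → φ = min(1, 1 − 0.774 + 0.798) = min(1, 1.024) = 1.000
((φ → φ) ↔ (χ → φ)) ↔ (ψ → φ) = 1 − |1.000 − 1.000| = 1 − 0.000 = 1.000
~φ = 1 − 0.798 = 0.202
~χ = 1 − 0.769 = 0.231
~φ ↔ ~χ = 1 − |0.202 − 0.231| = 1 − 0.029 = 0.971
χ ↔ (~φ ↔ ~χ) = 1 − |0.769 − 0.971| = 1 − 0.202 = 0.798
(((φ → φ) ↔ (χ → φ)) ↔ (ψ → φ)) ↔ (χ ↔ (~φ ↔ ~χ)) = 1 − |1.000 − 0.798| = 1 − 0.202 = 0.798

0.798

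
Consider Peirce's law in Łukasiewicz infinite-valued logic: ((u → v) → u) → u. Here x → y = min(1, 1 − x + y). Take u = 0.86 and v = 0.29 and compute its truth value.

0.86

u → v = min(1, 1 − 0.86 + 0.29) = min(1, 0.43) = 0.43
(u → v) → u = min(1, 1 − 0.43 + 0.86) = min(1, 1.43) = 1.00
((u → v) → u) → u = min(1, 1 − 1.00 + 0.86) = min(1, 0.86) = 0.86
(The value 0.86 < 1 shows this instance is not satisfied; not a Ł∞-tautology in general.)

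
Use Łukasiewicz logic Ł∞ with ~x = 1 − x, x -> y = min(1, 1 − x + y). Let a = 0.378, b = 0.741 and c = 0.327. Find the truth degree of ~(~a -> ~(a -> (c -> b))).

0.622

~a = 1 − 0.378 = 0.622
c -> b = min(1, 1 − 0.327 + 0.741) = min(1, 1.414) = 1.000
a -> (c -> b) = min(1, 1 − 0.378 + 1.000) = min(1, 1.622) = 1.000
~(a -> (c -> b)) = 1 − 1.000 = 0.000
~a -> ~(a -> (c -> b)) = min(1, 1 − 0.622 + 0.000) = min(1, 0.378) = 0.378
~(~a -> ~(a -> (c -> b))) = 1 − 0.378 = 0.622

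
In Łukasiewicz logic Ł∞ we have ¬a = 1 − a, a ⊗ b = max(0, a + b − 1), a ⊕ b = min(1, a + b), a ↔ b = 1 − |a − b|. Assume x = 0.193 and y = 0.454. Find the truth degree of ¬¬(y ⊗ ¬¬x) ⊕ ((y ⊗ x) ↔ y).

0.546

¬x = 1 − 0.193 = 0.807
¬¬x = 1 − 0.807 = 0.193
y ⊗ ¬¬x = max(0, 0.454 + 0.193 − 1) = max(0, -0.353) = 0.000
¬(y ⊗ ¬¬x) = 1 − 0.000 = 1.000
¬¬(y ⊗ ¬¬x) = 1 − 1.000 = 0.000
y ⊗ x = max(0, 0.454 + 0.193 − 1) = max(0, -0.353) = 0.000
(y ⊗ x) ↔ y = 1 − |0.000 − 0.454| = 1 − 0.454 = 0.546
¬¬(y ⊗ ¬¬x) ⊕ ((y ⊗ x) ↔ y) = min(1, 0.000 + 0.546) = min(1, 0.546) = 0.546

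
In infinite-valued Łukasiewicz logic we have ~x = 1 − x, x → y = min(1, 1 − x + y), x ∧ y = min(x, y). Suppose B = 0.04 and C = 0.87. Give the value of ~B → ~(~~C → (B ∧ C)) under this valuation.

~B = 1 − 0.04 = 0.96
~C = 1 − 0.87 = 0.13
~~C = 1 − 0.13 = 0.87
B ∧ C = min(0.04, 0.87) = 0.04
~~C → (B ∧ C) = min(1, 1 − 0.87 + 0.04) = min(1, 0.17) = 0.17
~(~~C → (B ∧ C)) = 1 − 0.17 = 0.83
~B → ~(~~C → (B ∧ C)) = min(1, 1 − 0.96 + 0.83) = min(1, 0.87) = 0.87

0.87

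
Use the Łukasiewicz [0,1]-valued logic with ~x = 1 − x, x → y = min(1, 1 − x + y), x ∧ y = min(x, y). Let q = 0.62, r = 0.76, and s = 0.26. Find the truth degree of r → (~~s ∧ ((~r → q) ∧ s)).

~s = 1 − 0.26 = 0.74
~~s = 1 − 0.74 = 0.26
~r = 1 − 0.76 = 0.24
~r → q = min(1, 1 − 0.24 + 0.62) = min(1, 1.38) = 1.00
(~r → q) ∧ s = min(1.00, 0.26) = 0.26
~~s ∧ ((~r → q) ∧ s) = min(0.26, 0.26) = 0.26
r → (~~s ∧ ((~r → q) ∧ s)) = min(1, 1 − 0.76 + 0.26) = min(1, 0.50) = 0.50

0.50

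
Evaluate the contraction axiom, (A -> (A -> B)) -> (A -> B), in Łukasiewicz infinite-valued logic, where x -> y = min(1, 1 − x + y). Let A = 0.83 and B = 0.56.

0.83

A -> B = min(1, 1 − 0.83 + 0.56) = min(1, 0.73) = 0.73
A -> (A -> B) = min(1, 1 − 0.83 + 0.73) = min(1, 0.90) = 0.90
(A -> (A -> B)) -> (A -> B) = min(1, 1 − 0.90 + 0.73) = min(1, 0.83) = 0.83
(The value 0.83 < 1 shows this instance is not satisfied; fails in Ł∞ (the t-norm is not idempotent).)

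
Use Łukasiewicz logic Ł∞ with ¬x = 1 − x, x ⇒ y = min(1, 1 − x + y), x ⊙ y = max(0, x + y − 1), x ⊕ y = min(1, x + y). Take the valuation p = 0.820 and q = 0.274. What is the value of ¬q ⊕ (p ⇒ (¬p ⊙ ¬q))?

0.906

¬q = 1 − 0.274 = 0.726
¬p = 1 − 0.820 = 0.180
¬p ⊙ ¬q = max(0, 0.180 + 0.726 − 1) = max(0, -0.094) = 0.000
p ⇒ (¬p ⊙ ¬q) = min(1, 1 − 0.820 + 0.000) = min(1, 0.180) = 0.180
¬q ⊕ (p ⇒ (¬p ⊙ ¬q)) = min(1, 0.726 + 0.180) = min(1, 0.906) = 0.906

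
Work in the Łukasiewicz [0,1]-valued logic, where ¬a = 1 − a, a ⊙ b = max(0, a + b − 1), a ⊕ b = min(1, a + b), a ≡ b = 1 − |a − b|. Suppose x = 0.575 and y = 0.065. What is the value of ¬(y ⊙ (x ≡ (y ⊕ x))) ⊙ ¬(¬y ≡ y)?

0.870

y ⊕ x = min(1, 0.065 + 0.575) = min(1, 0.640) = 0.640
x ≡ (y ⊕ x) = 1 − |0.575 − 0.640| = 1 − 0.065 = 0.935
y ⊙ (x ≡ (y ⊕ x)) = max(0, 0.065 + 0.935 − 1) = max(0, 0.000) = 0.000
¬(y ⊙ (x ≡ (y ⊕ x))) = 1 − 0.000 = 1.000
¬y = 1 − 0.065 = 0.935
¬y ≡ y = 1 − |0.935 − 0.065| = 1 − 0.870 = 0.130
¬(¬y ≡ y) = 1 − 0.130 = 0.870
¬(y ⊙ (x ≡ (y ⊕ x))) ⊙ ¬(¬y ≡ y) = max(0, 1.000 + 0.870 − 1) = max(0, 0.870) = 0.870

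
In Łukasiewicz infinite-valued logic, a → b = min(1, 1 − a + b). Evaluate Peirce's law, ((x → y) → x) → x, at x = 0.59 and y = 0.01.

x → y = min(1, 1 − 0.59 + 0.01) = min(1, 0.42) = 0.42
(x → y) → x = min(1, 1 − 0.42 + 0.59) = min(1, 1.17) = 1.00
((x → y) → x) → x = min(1, 1 − 1.00 + 0.59) = min(1, 0.59) = 0.59
(The value 0.59 < 1 shows this instance is not satisfied; not a Ł∞-tautology in general.)

0.59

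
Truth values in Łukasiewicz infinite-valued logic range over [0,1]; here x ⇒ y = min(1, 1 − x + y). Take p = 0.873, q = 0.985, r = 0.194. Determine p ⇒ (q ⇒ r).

q ⇒ r = min(1, 1 − 0.985 + 0.194) = min(1, 0.209) = 0.209
p ⇒ (q ⇒ r) = min(1, 1 − 0.873 + 0.209) = min(1, 0.336) = 0.336

0.336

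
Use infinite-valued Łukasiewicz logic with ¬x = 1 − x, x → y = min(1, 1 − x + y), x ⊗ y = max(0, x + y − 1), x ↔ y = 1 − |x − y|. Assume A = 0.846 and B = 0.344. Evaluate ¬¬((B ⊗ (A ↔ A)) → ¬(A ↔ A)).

A ↔ A = 1 − |0.846 − 0.846| = 1 − 0.000 = 1.000
B ⊗ (A ↔ A) = max(0, 0.344 + 1.000 − 1) = max(0, 0.344) = 0.344
¬(A ↔ A) = 1 − 1.000 = 0.000
(B ⊗ (A ↔ A)) → ¬(A ↔ A) = min(1, 1 − 0.344 + 0.000) = min(1, 0.656) = 0.656
¬((B ⊗ (A ↔ A)) → ¬(A ↔ A)) = 1 − 0.656 = 0.344
¬¬((B ⊗ (A ↔ A)) → ¬(A ↔ A)) = 1 − 0.344 = 0.656

0.656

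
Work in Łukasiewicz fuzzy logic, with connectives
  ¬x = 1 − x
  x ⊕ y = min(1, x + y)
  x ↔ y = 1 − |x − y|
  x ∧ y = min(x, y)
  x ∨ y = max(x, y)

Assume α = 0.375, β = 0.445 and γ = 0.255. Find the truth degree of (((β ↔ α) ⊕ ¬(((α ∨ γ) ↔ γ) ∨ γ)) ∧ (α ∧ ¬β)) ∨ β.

0.445

β ↔ α = 1 − |0.445 − 0.375| = 1 − 0.070 = 0.930
α ∨ γ = max(0.375, 0.255) = 0.375
(α ∨ γ) ↔ γ = 1 − |0.375 − 0.255| = 1 − 0.120 = 0.880
((α ∨ γ) ↔ γ) ∨ γ = max(0.880, 0.255) = 0.880
¬(((α ∨ γ) ↔ γ) ∨ γ) = 1 − 0.880 = 0.120
(β ↔ α) ⊕ ¬(((α ∨ γ) ↔ γ) ∨ γ) = min(1, 0.930 + 0.120) = min(1, 1.050) = 1.000
¬β = 1 − 0.445 = 0.555
α ∧ ¬β = min(0.375, 0.555) = 0.375
((β ↔ α) ⊕ ¬(((α ∨ γ) ↔ γ) ∨ γ)) ∧ (α ∧ ¬β) = min(1.000, 0.375) = 0.375
(((β ↔ α) ⊕ ¬(((α ∨ γ) ↔ γ) ∨ γ)) ∧ (α ∧ ¬β)) ∨ β = max(0.375, 0.445) = 0.445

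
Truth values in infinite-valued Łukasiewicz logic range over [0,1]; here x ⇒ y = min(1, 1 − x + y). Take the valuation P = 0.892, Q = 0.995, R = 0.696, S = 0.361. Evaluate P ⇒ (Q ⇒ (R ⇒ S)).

R ⇒ S = min(1, 1 − 0.696 + 0.361) = min(1, 0.665) = 0.665
Q ⇒ (R ⇒ S) = min(1, 1 − 0.995 + 0.665) = min(1, 0.670) = 0.670
P ⇒ (Q ⇒ (R ⇒ S)) = min(1, 1 − 0.892 + 0.670) = min(1, 0.778) = 0.778

0.778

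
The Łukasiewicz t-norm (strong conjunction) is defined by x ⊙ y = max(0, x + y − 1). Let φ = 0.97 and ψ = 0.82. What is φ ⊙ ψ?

φ ⊙ ψ = max(0, 0.97 + 0.82 − 1) = max(0, 0.79) = 0.79
For comparison, the Gödel (minimum) t-norm min(x, y) would give 0.82.

0.79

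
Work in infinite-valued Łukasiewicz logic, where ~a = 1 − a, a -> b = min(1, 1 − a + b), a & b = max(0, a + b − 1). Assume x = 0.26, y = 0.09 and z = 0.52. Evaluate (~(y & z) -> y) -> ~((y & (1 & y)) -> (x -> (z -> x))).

y & z = max(0, 0.09 + 0.52 − 1) = max(0, -0.39) = 0.00
~(y & z) = 1 − 0.00 = 1.00
~(y & z) -> y = min(1, 1 − 1.00 + 0.09) = min(1, 0.09) = 0.09
1 & y = max(0, 1.00 + 0.09 − 1) = max(0, 0.09) = 0.09
y & (1 & y) = max(0, 0.09 + 0.09 − 1) = max(0, -0.82) = 0.00
z -> x = min(1, 1 − 0.52 + 0.26) = min(1, 0.74) = 0.74
x -> (z -> x) = min(1, 1 − 0.26 + 0.74) = min(1, 1.48) = 1.00
(y & (1 & y)) -> (x -> (z -> x)) = min(1, 1 − 0.00 + 1.00) = min(1, 2.00) = 1.00
~((y & (1 & y)) -> (x -> (z -> x))) = 1 − 1.00 = 0.00
(~(y & z) -> y) -> ~((y & (1 & y)) -> (x -> (z -> x))) = min(1, 1 − 0.09 + 0.00) = min(1, 0.91) = 0.91

0.91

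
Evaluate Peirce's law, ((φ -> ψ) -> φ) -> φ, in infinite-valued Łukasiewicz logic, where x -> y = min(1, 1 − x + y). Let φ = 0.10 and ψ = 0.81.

1.00

φ -> ψ = min(1, 1 − 0.10 + 0.81) = min(1, 1.71) = 1.00
(φ -> ψ) -> φ = min(1, 1 − 1.00 + 0.10) = min(1, 0.10) = 0.10
((φ -> ψ) -> φ) -> φ = min(1, 1 − 0.10 + 0.10) = min(1, 1.00) = 1.00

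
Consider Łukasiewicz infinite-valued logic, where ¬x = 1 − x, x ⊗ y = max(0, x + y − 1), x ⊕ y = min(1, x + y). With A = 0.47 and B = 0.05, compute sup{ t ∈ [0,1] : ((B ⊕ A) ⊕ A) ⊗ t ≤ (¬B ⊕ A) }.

B ⊕ A = min(1, 0.05 + 0.47) = min(1, 0.52) = 0.52
(B ⊕ A) ⊕ A = min(1, 0.52 + 0.47) = min(1, 0.99) = 0.99
So the left factor is (B ⊕ A) ⊕ A = 0.99.
¬B = 1 − 0.05 = 0.95
¬B ⊕ A = min(1, 0.95 + 0.47) = min(1, 1.42) = 1.00
So the right-hand bound is ¬B ⊕ A = 1.00.
The residuum of the Łukasiewicz t-norm gives the supremum: min(1, 1 − 0.99 + 1.00).
1 − 0.99 + 1.00 = 1.01, so t = min(1, 1.01) = 1.00.
Check: 0.99 ⊗ 1.00 = max(0, 0.99) = 0.99 ≤ 1.00.

1.00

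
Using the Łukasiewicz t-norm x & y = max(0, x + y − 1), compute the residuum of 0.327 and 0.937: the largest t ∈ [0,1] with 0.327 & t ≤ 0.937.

The residuum of the Łukasiewicz t-norm gives the supremum: min(1, 1 − 0.327 + 0.937).
1 − 0.327 + 0.937 = 1.610, so t = min(1, 1.610) = 1.000.
Check: 0.327 & 1.000 = max(0, 0.327) = 0.327 ≤ 0.937.

1.000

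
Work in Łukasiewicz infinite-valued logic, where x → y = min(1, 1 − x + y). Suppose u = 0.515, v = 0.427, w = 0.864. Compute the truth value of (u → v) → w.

u → v = min(1, 1 − 0.515 + 0.427) = min(1, 0.912) = 0.912
(u → v) → w = min(1, 1 − 0.912 + 0.864) = min(1, 0.952) = 0.952

0.952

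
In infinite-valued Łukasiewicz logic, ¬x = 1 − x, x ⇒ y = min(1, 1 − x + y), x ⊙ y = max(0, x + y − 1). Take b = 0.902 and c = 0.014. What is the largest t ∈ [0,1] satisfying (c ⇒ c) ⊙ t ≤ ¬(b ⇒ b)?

0.000

c ⇒ c = min(1, 1 − 0.014 + 0.014) = min(1, 1.000) = 1.000
So the left factor is c ⇒ c = 1.000.
b ⇒ b = min(1, 1 − 0.902 + 0.902) = min(1, 1.000) = 1.000
¬(b ⇒ b) = 1 − 1.000 = 0.000
So the right-hand bound is ¬(b ⇒ b) = 0.000.
The residuum of the Łukasiewicz t-norm gives the supremum: min(1, 1 − 1.000 + 0.000).
1 − 1.000 + 0.000 = 0.000, so t = min(1, 0.000) = 0.000.
Check: 1.000 ⊙ 0.000 = max(0, 0.000) = 0.000 ≤ 0.000.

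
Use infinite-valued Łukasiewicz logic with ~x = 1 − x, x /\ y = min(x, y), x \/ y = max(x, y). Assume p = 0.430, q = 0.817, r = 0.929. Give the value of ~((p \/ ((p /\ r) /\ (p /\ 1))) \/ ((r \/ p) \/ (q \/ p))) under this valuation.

p /\ r = min(0.430, 0.929) = 0.430
p /\ 1 = min(0.430, 1.000) = 0.430
(p /\ r) /\ (p /\ 1) = min(0.430, 0.430) = 0.430
p \/ ((p /\ r) /\ (p /\ 1)) = max(0.430, 0.430) = 0.430
r \/ p = max(0.929, 0.430) = 0.929
q \/ p = max(0.817, 0.430) = 0.817
(r \/ p) \/ (q \/ p) = max(0.929, 0.817) = 0.929
(p \/ ((p /\ r) /\ (p /\ 1))) \/ ((r \/ p) \/ (q \/ p)) = max(0.430, 0.929) = 0.929
~((p \/ ((p /\ r) /\ (p /\ 1))) \/ ((r \/ p) \/ (q \/ p))) = 1 − 0.929 = 0.071

0.071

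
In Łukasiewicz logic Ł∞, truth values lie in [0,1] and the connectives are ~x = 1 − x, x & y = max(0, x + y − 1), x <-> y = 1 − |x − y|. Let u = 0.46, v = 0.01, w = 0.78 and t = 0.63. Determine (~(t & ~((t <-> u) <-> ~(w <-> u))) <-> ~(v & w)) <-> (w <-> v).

t <-> u = 1 − |0.63 − 0.46| = 1 − 0.17 = 0.83
w <-> u = 1 − |0.78 − 0.46| = 1 − 0.32 = 0.68
~(w <-> u) = 1 − 0.68 = 0.32
(t <-> u) <-> ~(w <-> u) = 1 − |0.83 − 0.32| = 1 − 0.51 = 0.49
~((t <-> u) <-> ~(w <-> u)) = 1 − 0.49 = 0.51
t & ~((t <-> u) <-> ~(w <-> u)) = max(0, 0.63 + 0.51 − 1) = max(0, 0.14) = 0.14
~(t & ~((t <-> u) <-> ~(w <-> u))) = 1 − 0.14 = 0.86
v & w = max(0, 0.01 + 0.78 − 1) = max(0, -0.21) = 0.00
~(v & w) = 1 − 0.00 = 1.00
~(t & ~((t <-> u) <-> ~(w <-> u))) <-> ~(v & w) = 1 − |0.86 − 1.00| = 1 − 0.14 = 0.86
w <-> v = 1 − |0.78 − 0.01| = 1 − 0.77 = 0.23
(~(t & ~((t <-> u) <-> ~(w <-> u))) <-> ~(v & w)) <-> (w <-> v) = 1 − |0.86 − 0.23| = 1 − 0.63 = 0.37

0.37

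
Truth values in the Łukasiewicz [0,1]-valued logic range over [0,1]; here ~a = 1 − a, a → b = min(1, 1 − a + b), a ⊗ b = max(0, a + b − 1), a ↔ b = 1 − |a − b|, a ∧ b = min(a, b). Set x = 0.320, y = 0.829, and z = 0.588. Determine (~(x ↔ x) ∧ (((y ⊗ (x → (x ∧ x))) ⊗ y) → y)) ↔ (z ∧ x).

0.680

x ↔ x = 1 − |0.320 − 0.320| = 1 − 0.000 = 1.000
~(x ↔ x) = 1 − 1.000 = 0.000
x ∧ x = min(0.320, 0.320) = 0.320
x → (x ∧ x) = min(1, 1 − 0.320 + 0.320) = min(1, 1.000) = 1.000
y ⊗ (x → (x ∧ x)) = max(0, 0.829 + 1.000 − 1) = max(0, 0.829) = 0.829
(y ⊗ (x → (x ∧ x))) ⊗ y = max(0, 0.829 + 0.829 − 1) = max(0, 0.658) = 0.658
((y ⊗ (x → (x ∧ x))) ⊗ y) → y = min(1, 1 − 0.658 + 0.829) = min(1, 1.171) = 1.000
~(x ↔ x) ∧ (((y ⊗ (x → (x ∧ x))) ⊗ y) → y) = min(0.000, 1.000) = 0.000
z ∧ x = min(0.588, 0.320) = 0.320
(~(x ↔ x) ∧ (((y ⊗ (x → (x ∧ x))) ⊗ y) → y)) ↔ (z ∧ x) = 1 − |0.000 − 0.320| = 1 − 0.320 = 0.680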